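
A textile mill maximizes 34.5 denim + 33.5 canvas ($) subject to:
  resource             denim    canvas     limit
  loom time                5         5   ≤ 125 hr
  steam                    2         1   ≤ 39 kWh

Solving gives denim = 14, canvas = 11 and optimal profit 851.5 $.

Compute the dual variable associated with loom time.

At the optimum: loom time uses 125 of 125 (binding); steam uses 39 of 39 (binding).
The binding rows give the dual system: 5·y_loom time + 2·y_steam = 34.5 and 5·y_loom time + 1·y_steam = 33.5.
→ y_loom time = 6.5 and y_steam = 1.
Shadow price of loom time = 6.5.

6.5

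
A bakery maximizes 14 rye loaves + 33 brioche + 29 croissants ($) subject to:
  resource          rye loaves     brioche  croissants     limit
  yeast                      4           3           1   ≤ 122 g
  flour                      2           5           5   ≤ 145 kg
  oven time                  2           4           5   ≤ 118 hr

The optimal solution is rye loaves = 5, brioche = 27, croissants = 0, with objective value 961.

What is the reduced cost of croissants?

-6

Binding: flour and oven time. Non-binding: yeast (21 unused).
By complementary slackness, y = 0 for the non-binding constraint.
The binding rows give the dual system: 2·y_flour + 2·y_oven time = 14 and 5·y_flour + 4·y_oven time = 33.
→ y_flour = 5 and y_oven time = 2.
Reduced cost of croissants: c₃ − yᵀa₃ = 29 − (5·5 + 2·5) = 29 − 35 = -6.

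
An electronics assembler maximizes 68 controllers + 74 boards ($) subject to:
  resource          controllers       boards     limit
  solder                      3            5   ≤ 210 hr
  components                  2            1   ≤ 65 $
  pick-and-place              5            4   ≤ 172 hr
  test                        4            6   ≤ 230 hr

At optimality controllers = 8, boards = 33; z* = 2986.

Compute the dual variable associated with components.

0

Binding: pick-and-place and test. Non-binding: solder (21 unused), components (16 unused).
By complementary slackness, y = 0 for the non-binding constraints.
The binding rows give the dual system: 5·y_pick-and-place + 4·y_test = 68 and 4·y_pick-and-place + 6·y_test = 74.
→ y_pick-and-place = 8 and y_test = 7.
Shadow price of components = 0.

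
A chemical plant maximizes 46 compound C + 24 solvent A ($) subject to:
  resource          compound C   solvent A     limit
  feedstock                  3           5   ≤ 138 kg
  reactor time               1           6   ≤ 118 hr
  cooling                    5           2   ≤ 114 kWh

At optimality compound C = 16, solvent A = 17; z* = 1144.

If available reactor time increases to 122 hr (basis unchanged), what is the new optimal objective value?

At the optimum: feedstock uses 133 of 138 (slack = 5); reactor time uses 118 of 118 (binding); cooling uses 114 of 114 (binding).
Since feedstock is not tight, its dual is 0.
Dual feasibility on the basic columns requires 1·y_reactor time + 5·y_cooling = 46, 6·y_reactor time + 2·y_cooling = 24.
Solving: y_reactor time = 1, y_cooling = 9.
Δz = y_reactor time·Δb = 1 × (4) = 4, so new z* = 1144 + 4 = 1148.

1148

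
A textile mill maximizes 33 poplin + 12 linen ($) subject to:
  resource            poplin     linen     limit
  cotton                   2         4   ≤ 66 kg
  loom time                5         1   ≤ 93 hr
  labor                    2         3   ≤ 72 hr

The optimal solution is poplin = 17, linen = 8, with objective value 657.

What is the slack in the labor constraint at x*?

14

labor used = 2·17 + 3·8 = 58; slack = 72 − 58 = 14.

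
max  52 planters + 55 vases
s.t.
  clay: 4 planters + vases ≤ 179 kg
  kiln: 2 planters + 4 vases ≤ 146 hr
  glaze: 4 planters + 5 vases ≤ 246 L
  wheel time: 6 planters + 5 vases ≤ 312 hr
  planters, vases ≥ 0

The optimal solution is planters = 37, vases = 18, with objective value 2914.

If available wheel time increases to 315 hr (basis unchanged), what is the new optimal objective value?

Check each constraint at x*: clay 166/179 (slack 13); kiln 146/146 (tight); glaze 238/246 (slack 8); wheel time 312/312 (tight).
Since clay, glaze are not tight, their duals are 0.
The binding rows give the dual system: 2·y_kiln + 6·y_wheel time = 52 and 4·y_kiln + 5·y_wheel time = 55.
Solving: y_kiln = 5, y_wheel time = 7.
Δz = y_wheel time·Δb = 7 × (3) = 21, so new z* = 2914 + 21 = 2935.

2935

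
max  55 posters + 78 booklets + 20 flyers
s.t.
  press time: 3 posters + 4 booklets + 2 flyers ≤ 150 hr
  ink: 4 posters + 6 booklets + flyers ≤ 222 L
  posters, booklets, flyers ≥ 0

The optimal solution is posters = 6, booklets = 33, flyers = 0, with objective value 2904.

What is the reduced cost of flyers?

Both press time and ink are binding at x*.
The binding rows give the dual system: 3·y_press time + 4·y_ink = 55 and 4·y_press time + 6·y_ink = 78.
Solving: y_press time = 9, y_ink = 7.
Reduced cost of flyers: c₃ − yᵀa₃ = 20 − (9·2 + 7·1) = 20 − 25 = -5.

-5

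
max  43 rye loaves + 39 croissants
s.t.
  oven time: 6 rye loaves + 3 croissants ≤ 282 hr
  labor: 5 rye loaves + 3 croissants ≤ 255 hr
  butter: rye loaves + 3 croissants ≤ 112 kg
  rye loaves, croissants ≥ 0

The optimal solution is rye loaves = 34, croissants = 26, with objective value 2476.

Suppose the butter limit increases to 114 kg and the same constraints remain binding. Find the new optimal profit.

2490

Binding: oven time and butter. Non-binding: labor (7 unused).
Slack constraints have shadow price 0 (complementary slackness).
The binding rows give the dual system: 6·y_oven time + 1·y_butter = 43 and 3·y_oven time + 3·y_butter = 39.
→ y_oven time = 6 and y_butter = 7.
Δz = y_butter·Δb = 7 × (2) = 14, so new z* = 2476 + 14 = 2490.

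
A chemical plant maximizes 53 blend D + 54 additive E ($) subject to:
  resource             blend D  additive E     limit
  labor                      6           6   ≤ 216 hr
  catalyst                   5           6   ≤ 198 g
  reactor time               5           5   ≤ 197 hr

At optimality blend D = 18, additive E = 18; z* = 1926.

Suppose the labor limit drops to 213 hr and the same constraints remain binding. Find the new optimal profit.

1902

At the optimum: labor uses 216 of 216 (binding); catalyst uses 198 of 198 (binding); reactor time uses 180 of 197 (slack = 17).
By complementary slackness, y = 0 for the non-binding constraint.
Dual feasibility on the basic columns requires 6·y_labor + 5·y_catalyst = 53, 6·y_labor + 6·y_catalyst = 54.
→ y_labor = 8 and y_catalyst = 1.
Δz = y_labor·Δb = 8 × (-3) = -24, so new z* = 1926 − 24 = 1902.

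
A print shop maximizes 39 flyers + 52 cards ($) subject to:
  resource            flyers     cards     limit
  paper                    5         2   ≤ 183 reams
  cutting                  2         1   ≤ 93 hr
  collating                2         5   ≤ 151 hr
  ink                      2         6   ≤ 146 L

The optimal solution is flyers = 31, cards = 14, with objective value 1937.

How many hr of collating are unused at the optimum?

collating used = 2·31 + 5·14 = 132; slack = 151 − 132 = 19.

19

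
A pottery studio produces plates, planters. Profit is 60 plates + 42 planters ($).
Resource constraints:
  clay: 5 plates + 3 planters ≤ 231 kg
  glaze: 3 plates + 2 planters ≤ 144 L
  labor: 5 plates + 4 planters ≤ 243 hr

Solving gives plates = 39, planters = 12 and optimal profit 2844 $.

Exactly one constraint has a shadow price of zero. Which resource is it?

clay: 231/231 (binding)
glaze: 141/144 (slack 3)
labor: 243/243 (binding)
By complementary slackness, a constraint with positive slack has shadow price 0 → glaze.

glaze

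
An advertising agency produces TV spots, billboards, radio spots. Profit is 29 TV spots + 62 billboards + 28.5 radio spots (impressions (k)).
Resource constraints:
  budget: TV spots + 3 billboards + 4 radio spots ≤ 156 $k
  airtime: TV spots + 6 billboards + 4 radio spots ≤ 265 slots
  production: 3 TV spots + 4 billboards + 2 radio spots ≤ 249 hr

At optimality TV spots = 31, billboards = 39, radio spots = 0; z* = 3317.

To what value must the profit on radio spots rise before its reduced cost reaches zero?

36

Check each constraint at x*: budget 148/156 (slack 8); airtime 265/265 (tight); production 249/249 (tight).
By complementary slackness, y = 0 for the non-binding constraint.
From A_Bᵀ y = c: 1·y_airtime + 3·y_production = 29; 6·y_airtime + 4·y_production = 62.
This yields shadow prices y_airtime = 5, y_production = 8.
radio spots enters the basis when its profit ≥ yᵀa₃ = 5·4 + 8·2 = 36.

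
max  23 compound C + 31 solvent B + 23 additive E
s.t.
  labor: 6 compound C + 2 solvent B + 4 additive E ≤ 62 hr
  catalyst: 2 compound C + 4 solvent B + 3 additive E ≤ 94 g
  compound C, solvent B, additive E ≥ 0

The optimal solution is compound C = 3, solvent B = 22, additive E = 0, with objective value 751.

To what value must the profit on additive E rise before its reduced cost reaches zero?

Both labor and catalyst are binding at x*.
From A_Bᵀ y = c: 6·y_labor + 2·y_catalyst = 23; 2·y_labor + 4·y_catalyst = 31.
This yields shadow prices y_labor = 1.5, y_catalyst = 7.
additive E enters the basis when its profit ≥ yᵀa₃ = 1.5·4 + 7·3 = 27.

27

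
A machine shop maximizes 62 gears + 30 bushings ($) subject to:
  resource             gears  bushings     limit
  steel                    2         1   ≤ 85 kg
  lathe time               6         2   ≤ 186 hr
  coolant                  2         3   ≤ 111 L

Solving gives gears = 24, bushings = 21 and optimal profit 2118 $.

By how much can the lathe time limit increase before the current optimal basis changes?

56

Binding constraints: lathe time, coolant. The basis is B = [[6,2],[2,3]] with det 14.
Per unit increase in lathe time, x* moves by d = (0.2143, -0.1429).
The basis stays optimal until steel becomes binding; allowable increase = 56 hr.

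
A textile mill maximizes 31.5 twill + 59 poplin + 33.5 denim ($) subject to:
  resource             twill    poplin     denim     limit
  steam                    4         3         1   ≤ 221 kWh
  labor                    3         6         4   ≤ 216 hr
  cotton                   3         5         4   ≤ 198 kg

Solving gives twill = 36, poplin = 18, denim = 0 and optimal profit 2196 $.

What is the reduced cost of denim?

Check each constraint at x*: steam 198/221 (slack 23); labor 216/216 (tight); cotton 198/198 (tight).
Since steam is not tight, its dual is 0.
Dual feasibility on the basic columns requires 3·y_labor + 3·y_cotton = 31.5, 6·y_labor + 5·y_cotton = 59.
→ y_labor = 6.5 and y_cotton = 4.
Reduced cost of denim: c₃ − yᵀa₃ = 33.5 − (6.5·4 + 4·4) = 33.5 − 42 = -8.5.

-8.5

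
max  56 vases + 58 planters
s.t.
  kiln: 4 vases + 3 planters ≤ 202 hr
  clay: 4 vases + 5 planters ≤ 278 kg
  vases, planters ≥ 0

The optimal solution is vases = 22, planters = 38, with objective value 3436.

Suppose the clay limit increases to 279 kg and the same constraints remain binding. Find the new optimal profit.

3444

Check each constraint at x*: kiln 202/202 (tight); clay 278/278 (tight).
From A_Bᵀ y = c: 4·y_kiln + 4·y_clay = 56; 3·y_kiln + 5·y_clay = 58.
→ y_kiln = 6 and y_clay = 8.
Δz = y_clay·Δb = 8 × (1) = 8, so new z* = 3436 + 8 = 3444.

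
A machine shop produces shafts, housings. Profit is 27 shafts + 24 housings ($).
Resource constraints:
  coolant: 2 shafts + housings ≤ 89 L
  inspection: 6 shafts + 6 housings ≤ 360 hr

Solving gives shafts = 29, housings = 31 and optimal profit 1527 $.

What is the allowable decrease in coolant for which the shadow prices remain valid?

29

Binding constraints: coolant, inspection. The basis is B = [[2,1],[6,6]] with det 6.
Per unit decrease in coolant, x* moves by d = (-1, 1).
The basis stays optimal until shafts reaches 0; allowable decrease = 29 L.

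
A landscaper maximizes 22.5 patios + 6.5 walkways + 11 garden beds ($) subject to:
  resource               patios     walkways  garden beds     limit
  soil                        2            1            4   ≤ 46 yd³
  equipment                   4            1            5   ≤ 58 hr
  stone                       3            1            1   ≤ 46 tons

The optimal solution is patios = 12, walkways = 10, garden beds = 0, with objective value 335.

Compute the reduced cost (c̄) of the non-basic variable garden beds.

-7.5

Binding: equipment and stone. Non-binding: soil (12 unused).
Since soil is not tight, its dual is 0.
Dual feasibility on the basic columns requires 4·y_equipment + 3·y_stone = 22.5, 1·y_equipment + 1·y_stone = 6.5.
Solving: y_equipment = 3, y_stone = 3.5.
Reduced cost of garden beds: c₃ − yᵀa₃ = 11 − (3·5 + 3.5·1) = 11 − 18.5 = -7.5.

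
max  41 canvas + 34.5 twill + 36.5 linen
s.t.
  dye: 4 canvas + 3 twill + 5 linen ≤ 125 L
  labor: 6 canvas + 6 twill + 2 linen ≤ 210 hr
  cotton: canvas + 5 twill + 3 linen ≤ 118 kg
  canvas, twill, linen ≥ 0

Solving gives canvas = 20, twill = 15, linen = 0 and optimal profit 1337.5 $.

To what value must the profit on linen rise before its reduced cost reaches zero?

Binding: dye and labor. Non-binding: cotton (23 unused).
Since cotton is not tight, its dual is 0.
Dual feasibility on the basic columns requires 4·y_dye + 6·y_labor = 41, 3·y_dye + 6·y_labor = 34.5.
Solving: y_dye = 6.5, y_labor = 2.5.
linen enters the basis when its profit ≥ yᵀa₃ = 6.5·5 + 2.5·2 = 37.5.

37.5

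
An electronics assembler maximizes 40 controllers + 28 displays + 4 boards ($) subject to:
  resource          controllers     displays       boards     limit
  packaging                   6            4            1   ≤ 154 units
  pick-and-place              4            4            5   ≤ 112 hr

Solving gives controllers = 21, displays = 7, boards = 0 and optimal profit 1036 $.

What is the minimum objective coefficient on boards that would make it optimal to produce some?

11

Both packaging and pick-and-place are binding at x*.
Dual feasibility on the basic columns requires 6·y_packaging + 4·y_pick-and-place = 40, 4·y_packaging + 4·y_pick-and-place = 28.
Solving: y_packaging = 6, y_pick-and-place = 1.
boards enters the basis when its profit ≥ yᵀa₃ = 6·1 + 1·5 = 11.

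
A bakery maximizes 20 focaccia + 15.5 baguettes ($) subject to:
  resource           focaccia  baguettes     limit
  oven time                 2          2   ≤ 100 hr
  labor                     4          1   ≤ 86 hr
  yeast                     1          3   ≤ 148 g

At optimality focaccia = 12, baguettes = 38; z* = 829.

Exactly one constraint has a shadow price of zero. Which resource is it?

oven time: 100/100 (binding)
labor: 86/86 (binding)
yeast: 126/148 (slack 22)
By complementary slackness, a constraint with positive slack has shadow price 0 → yeast.

yeast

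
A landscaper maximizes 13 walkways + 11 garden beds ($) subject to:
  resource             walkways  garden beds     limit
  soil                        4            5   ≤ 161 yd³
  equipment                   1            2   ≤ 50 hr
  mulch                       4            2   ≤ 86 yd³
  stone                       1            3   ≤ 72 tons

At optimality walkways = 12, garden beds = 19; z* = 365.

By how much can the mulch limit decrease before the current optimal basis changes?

Binding constraints: equipment, mulch. The basis is B = [[1,2],[4,2]] with det -6.
Per unit decrease in mulch, x* moves by d = (-0.3333, 0.1667).
The basis stays optimal until stone becomes binding; allowable decrease = 18 yd³.

18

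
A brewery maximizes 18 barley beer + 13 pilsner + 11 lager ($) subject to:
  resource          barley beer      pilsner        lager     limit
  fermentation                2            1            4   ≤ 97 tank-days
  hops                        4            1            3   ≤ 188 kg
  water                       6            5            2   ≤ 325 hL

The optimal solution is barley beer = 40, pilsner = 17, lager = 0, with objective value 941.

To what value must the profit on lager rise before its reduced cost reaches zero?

At the optimum: fermentation uses 97 of 97 (binding); hops uses 177 of 188 (slack = 11); water uses 325 of 325 (binding).
Slack constraints have shadow price 0 (complementary slackness).
The binding rows give the dual system: 2·y_fermentation + 6·y_water = 18 and 1·y_fermentation + 5·y_water = 13.
→ y_fermentation = 3 and y_water = 2.
lager enters the basis when its profit ≥ yᵀa₃ = 3·4 + 2·2 = 16.

16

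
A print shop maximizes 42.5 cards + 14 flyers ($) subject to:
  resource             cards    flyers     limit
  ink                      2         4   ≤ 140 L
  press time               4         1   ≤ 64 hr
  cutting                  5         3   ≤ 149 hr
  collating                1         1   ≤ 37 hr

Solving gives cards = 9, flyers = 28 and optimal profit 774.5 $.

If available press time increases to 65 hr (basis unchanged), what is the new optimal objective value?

At the optimum: ink uses 130 of 140 (slack = 10); press time uses 64 of 64 (binding); cutting uses 129 of 149 (slack = 20); collating uses 37 of 37 (binding).
By complementary slackness, y = 0 for the non-binding constraints.
The binding rows give the dual system: 4·y_press time + 1·y_collating = 42.5 and 1·y_press time + 1·y_collating = 14.
→ y_press time = 9.5 and y_collating = 4.5.
Δz = y_press time·Δb = 9.5 × (1) = 9.5, so new z* = 774.5 + 9.5 = 784.

784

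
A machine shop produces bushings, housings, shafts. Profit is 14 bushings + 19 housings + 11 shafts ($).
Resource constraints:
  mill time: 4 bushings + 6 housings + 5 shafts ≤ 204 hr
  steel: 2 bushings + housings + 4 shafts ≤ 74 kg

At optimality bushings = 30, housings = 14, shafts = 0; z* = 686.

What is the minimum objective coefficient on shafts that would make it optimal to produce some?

19

Check each constraint at x*: mill time 204/204 (tight); steel 74/74 (tight).
The binding rows give the dual system: 4·y_mill time + 2·y_steel = 14 and 6·y_mill time + 1·y_steel = 19.
→ y_mill time = 3 and y_steel = 1.
shafts enters the basis when its profit ≥ yᵀa₃ = 3·5 + 1·4 = 19.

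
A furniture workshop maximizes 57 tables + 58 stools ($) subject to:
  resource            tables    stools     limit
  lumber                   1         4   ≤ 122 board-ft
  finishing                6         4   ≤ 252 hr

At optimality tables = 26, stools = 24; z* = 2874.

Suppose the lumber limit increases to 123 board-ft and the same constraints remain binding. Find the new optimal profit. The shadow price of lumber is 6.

2880

Δb = 1, so new z* = 2874 + (6)·(1) = 2874 + 6 = 2880.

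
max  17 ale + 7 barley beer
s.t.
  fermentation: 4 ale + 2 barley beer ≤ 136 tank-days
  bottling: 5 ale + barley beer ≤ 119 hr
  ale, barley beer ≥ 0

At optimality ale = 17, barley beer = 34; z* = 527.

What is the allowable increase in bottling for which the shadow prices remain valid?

51

Binding constraints: fermentation, bottling. The basis is B = [[4,2],[5,1]] with det -6.
Per unit increase in bottling, x* moves by d = (0.3333, -0.6667).
The basis stays optimal until barley beer reaches 0; allowable increase = 51 hr.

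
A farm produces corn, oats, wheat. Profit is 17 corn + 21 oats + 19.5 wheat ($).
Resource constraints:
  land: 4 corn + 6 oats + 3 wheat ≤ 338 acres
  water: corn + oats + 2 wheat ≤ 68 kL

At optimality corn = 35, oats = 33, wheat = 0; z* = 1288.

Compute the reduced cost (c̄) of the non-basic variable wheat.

-4.5

Both land and water are binding at x*.
From A_Bᵀ y = c: 4·y_land + 1·y_water = 17; 6·y_land + 1·y_water = 21.
Solving: y_land = 2, y_water = 9.
Reduced cost of wheat: c₃ − yᵀa₃ = 19.5 − (2·3 + 9·2) = 19.5 − 24 = -4.5.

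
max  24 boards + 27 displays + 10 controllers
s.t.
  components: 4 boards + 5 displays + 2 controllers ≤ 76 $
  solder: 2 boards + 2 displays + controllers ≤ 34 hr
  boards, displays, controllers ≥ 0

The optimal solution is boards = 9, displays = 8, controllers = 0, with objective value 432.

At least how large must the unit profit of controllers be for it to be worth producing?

Check each constraint at x*: components 76/76 (tight); solder 34/34 (tight).
Dual feasibility on the basic columns requires 4·y_components + 2·y_solder = 24, 5·y_components + 2·y_solder = 27.
→ y_components = 3 and y_solder = 6.
controllers enters the basis when its profit ≥ yᵀa₃ = 3·2 + 6·1 = 12.

12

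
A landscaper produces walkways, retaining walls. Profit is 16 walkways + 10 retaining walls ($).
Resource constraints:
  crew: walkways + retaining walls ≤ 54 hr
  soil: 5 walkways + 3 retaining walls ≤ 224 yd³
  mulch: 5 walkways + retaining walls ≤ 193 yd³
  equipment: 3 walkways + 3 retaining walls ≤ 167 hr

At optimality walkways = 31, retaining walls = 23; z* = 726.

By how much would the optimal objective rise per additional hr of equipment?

Check each constraint at x*: crew 54/54 (tight); soil 224/224 (tight); mulch 178/193 (slack 15); equipment 162/167 (slack 5).
Slack constraints have shadow price 0 (complementary slackness).
Dual feasibility on the basic columns requires 1·y_crew + 5·y_soil = 16, 1·y_crew + 3·y_soil = 10.
→ y_crew = 1 and y_soil = 3.
Shadow price of equipment = 0.

0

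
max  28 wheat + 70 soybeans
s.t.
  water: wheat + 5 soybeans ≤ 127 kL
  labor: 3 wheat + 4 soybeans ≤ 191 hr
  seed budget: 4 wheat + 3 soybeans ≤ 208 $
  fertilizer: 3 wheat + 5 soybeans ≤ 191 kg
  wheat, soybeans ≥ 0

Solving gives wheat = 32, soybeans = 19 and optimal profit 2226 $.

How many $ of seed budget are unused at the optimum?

seed budget used = 4·32 + 3·19 = 185; slack = 208 − 185 = 23.

23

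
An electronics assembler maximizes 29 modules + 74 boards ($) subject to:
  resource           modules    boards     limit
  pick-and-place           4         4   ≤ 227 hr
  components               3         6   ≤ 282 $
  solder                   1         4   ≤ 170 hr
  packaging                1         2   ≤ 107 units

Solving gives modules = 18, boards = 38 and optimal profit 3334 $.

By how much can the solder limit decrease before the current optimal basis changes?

Binding constraints: components, solder. The basis is B = [[3,6],[1,4]] with det 6.
Per unit decrease in solder, x* moves by d = (1, -0.5).
The basis stays optimal until pick-and-place becomes binding; allowable decrease = 1.5 hr.

1.5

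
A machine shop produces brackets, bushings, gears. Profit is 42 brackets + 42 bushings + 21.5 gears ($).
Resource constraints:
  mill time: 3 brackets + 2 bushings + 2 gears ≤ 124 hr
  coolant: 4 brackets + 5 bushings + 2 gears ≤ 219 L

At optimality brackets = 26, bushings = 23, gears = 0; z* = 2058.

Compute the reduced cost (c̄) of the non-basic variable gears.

Check each constraint at x*: mill time 124/124 (tight); coolant 219/219 (tight).
The binding rows give the dual system: 3·y_mill time + 4·y_coolant = 42 and 2·y_mill time + 5·y_coolant = 42.
→ y_mill time = 6 and y_coolant = 6.
Reduced cost of gears: c₃ − yᵀa₃ = 21.5 − (6·2 + 6·2) = 21.5 − 24 = -2.5.

-2.5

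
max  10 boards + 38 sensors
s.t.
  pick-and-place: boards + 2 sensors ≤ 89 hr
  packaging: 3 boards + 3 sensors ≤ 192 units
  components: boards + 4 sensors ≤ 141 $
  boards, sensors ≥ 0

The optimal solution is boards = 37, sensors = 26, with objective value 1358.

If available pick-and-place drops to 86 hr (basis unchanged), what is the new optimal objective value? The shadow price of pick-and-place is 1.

1355

Δb = -3, so new z* = 1358 + (1)·(-3) = 1358 − 3 = 1355.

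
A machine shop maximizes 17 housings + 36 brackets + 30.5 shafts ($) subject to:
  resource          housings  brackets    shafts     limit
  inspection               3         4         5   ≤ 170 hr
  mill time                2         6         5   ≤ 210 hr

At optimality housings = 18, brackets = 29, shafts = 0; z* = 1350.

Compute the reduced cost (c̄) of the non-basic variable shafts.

-4.5

Both inspection and mill time are binding at x*.
From A_Bᵀ y = c: 3·y_inspection + 2·y_mill time = 17; 4·y_inspection + 6·y_mill time = 36.
This yields shadow prices y_inspection = 3, y_mill time = 4.
Reduced cost of shafts: c₃ − yᵀa₃ = 30.5 − (3·5 + 4·5) = 30.5 − 35 = -4.5.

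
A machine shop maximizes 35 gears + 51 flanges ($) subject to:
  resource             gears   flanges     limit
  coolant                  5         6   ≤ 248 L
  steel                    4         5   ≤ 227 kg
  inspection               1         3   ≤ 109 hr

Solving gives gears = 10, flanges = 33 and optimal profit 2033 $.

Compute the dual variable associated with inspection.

5

Check each constraint at x*: coolant 248/248 (tight); steel 205/227 (slack 22); inspection 109/109 (tight).
By complementary slackness, y = 0 for the non-binding constraint.
Dual feasibility on the basic columns requires 5·y_coolant + 1·y_inspection = 35, 6·y_coolant + 3·y_inspection = 51.
This yields shadow prices y_coolant = 6, y_inspection = 5.
Shadow price of inspection = 5.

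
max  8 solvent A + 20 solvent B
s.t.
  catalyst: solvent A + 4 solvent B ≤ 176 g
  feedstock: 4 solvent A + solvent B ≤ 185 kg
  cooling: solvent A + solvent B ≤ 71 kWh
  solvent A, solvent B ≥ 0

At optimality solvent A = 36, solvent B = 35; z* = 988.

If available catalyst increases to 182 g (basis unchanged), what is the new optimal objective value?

1012

Check each constraint at x*: catalyst 176/176 (tight); feedstock 179/185 (slack 6); cooling 71/71 (tight).
Since feedstock is not tight, its dual is 0.
Dual feasibility on the basic columns requires 1·y_catalyst + 1·y_cooling = 8, 4·y_catalyst + 1·y_cooling = 20.
This yields shadow prices y_catalyst = 4, y_cooling = 4.
Δz = y_catalyst·Δb = 4 × (6) = 24, so new z* = 988 + 24 = 1012.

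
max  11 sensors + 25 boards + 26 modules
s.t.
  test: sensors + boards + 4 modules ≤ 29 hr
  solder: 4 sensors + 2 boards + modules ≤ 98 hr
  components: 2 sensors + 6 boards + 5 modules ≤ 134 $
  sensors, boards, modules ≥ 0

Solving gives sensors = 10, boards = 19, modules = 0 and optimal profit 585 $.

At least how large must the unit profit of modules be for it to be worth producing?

Binding: test and components. Non-binding: solder (20 unused).
By complementary slackness, y = 0 for the non-binding constraint.
From A_Bᵀ y = c: 1·y_test + 2·y_components = 11; 1·y_test + 6·y_components = 25.
Solving: y_test = 4, y_components = 3.5.
modules enters the basis when its profit ≥ yᵀa₃ = 4·4 + 3.5·5 = 33.5.

33.5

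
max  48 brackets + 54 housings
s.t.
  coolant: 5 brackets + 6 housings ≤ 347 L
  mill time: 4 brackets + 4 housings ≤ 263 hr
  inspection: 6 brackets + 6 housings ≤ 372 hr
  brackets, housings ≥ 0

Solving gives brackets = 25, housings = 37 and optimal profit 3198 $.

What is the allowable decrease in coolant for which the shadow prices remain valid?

Binding constraints: coolant, inspection. The basis is B = [[5,6],[6,6]] with det -6.
Per unit decrease in coolant, x* moves by d = (1, -1).
The basis stays optimal until housings reaches 0; allowable decrease = 37 L.

37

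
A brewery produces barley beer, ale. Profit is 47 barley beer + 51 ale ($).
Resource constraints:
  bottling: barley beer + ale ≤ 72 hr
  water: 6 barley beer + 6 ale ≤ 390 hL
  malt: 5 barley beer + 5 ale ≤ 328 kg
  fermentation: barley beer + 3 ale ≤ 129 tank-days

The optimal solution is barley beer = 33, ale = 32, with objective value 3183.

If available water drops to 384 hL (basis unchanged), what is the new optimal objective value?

3138

At the optimum: bottling uses 65 of 72 (slack = 7); water uses 390 of 390 (binding); malt uses 325 of 328 (slack = 3); fermentation uses 129 of 129 (binding).
Slack constraints have shadow price 0 (complementary slackness).
From A_Bᵀ y = c: 6·y_water + 1·y_fermentation = 47; 6·y_water + 3·y_fermentation = 51.
Solving: y_water = 7.5, y_fermentation = 2.
Δz = y_water·Δb = 7.5 × (-6) = -45, so new z* = 3183 − 45 = 3138.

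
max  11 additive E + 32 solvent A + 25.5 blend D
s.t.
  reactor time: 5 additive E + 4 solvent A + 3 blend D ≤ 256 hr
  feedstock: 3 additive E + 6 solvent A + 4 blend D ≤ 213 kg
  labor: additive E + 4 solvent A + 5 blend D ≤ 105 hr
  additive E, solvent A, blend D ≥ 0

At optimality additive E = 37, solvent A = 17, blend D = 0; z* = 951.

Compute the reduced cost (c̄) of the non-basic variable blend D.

-7.5

Check each constraint at x*: reactor time 253/256 (slack 3); feedstock 213/213 (tight); labor 105/105 (tight).
By complementary slackness, y = 0 for the non-binding constraint.
Dual feasibility on the basic columns requires 3·y_feedstock + 1·y_labor = 11, 6·y_feedstock + 4·y_labor = 32.
Solving: y_feedstock = 2, y_labor = 5.
Reduced cost of blend D: c₃ − yᵀa₃ = 25.5 − (2·4 + 5·5) = 25.5 − 33 = -7.5.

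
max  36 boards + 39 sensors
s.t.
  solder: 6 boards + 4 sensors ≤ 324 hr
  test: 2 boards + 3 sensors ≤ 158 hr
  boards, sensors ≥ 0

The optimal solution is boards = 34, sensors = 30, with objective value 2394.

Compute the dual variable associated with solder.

3

Both solder and test are binding at x*.
Dual feasibility on the basic columns requires 6·y_solder + 2·y_test = 36, 4·y_solder + 3·y_test = 39.
This yields shadow prices y_solder = 3, y_test = 9.
Shadow price of solder = 3.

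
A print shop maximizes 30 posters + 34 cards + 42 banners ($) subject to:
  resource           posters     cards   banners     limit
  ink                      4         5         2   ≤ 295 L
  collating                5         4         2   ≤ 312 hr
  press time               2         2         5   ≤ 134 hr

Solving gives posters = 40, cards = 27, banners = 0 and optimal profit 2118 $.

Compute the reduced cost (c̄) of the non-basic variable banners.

-1

Binding: ink and press time. Non-binding: collating (4 unused).
Since collating is not tight, its dual is 0.
From A_Bᵀ y = c: 4·y_ink + 2·y_press time = 30; 5·y_ink + 2·y_press time = 34.
This yields shadow prices y_ink = 4, y_press time = 7.
Reduced cost of banners: c₃ − yᵀa₃ = 42 − (4·2 + 7·5) = 42 − 43 = -1.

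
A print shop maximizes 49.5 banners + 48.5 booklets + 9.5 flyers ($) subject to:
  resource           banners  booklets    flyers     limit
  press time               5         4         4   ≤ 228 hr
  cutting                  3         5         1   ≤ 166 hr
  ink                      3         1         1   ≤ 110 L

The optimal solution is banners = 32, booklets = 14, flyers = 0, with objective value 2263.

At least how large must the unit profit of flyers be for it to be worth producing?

16.5

At the optimum: press time uses 216 of 228 (slack = 12); cutting uses 166 of 166 (binding); ink uses 110 of 110 (binding).
By complementary slackness, y = 0 for the non-binding constraint.
From A_Bᵀ y = c: 3·y_cutting + 3·y_ink = 49.5; 5·y_cutting + 1·y_ink = 48.5.
Solving: y_cutting = 8, y_ink = 8.5.
flyers enters the basis when its profit ≥ yᵀa₃ = 8·1 + 8.5·1 = 16.5.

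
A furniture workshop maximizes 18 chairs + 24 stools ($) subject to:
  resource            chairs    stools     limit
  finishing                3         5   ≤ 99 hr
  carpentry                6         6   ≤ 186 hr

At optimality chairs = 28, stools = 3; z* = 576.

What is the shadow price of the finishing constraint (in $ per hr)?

3

Check each constraint at x*: finishing 99/99 (tight); carpentry 186/186 (tight).
Dual feasibility on the basic columns requires 3·y_finishing + 6·y_carpentry = 18, 5·y_finishing + 6·y_carpentry = 24.
This yields shadow prices y_finishing = 3, y_carpentry = 1.5.
Shadow price of finishing = 3.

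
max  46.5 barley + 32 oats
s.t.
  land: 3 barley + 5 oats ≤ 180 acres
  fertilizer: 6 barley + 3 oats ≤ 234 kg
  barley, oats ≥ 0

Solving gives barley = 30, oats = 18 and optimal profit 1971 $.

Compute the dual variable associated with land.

2.5

Both land and fertilizer are binding at x*.
The binding rows give the dual system: 3·y_land + 6·y_fertilizer = 46.5 and 5·y_land + 3·y_fertilizer = 32.
→ y_land = 2.5 and y_fertilizer = 6.5.
Shadow price of land = 2.5.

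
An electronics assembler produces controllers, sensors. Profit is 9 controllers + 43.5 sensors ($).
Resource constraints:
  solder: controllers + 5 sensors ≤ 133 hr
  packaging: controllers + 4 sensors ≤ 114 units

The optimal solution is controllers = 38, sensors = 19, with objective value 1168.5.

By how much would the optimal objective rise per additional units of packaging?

Check each constraint at x*: solder 133/133 (tight); packaging 114/114 (tight).
The binding rows give the dual system: 1·y_solder + 1·y_packaging = 9 and 5·y_solder + 4·y_packaging = 43.5.
Solving: y_solder = 7.5, y_packaging = 1.5.
Shadow price of packaging = 1.5.

1.5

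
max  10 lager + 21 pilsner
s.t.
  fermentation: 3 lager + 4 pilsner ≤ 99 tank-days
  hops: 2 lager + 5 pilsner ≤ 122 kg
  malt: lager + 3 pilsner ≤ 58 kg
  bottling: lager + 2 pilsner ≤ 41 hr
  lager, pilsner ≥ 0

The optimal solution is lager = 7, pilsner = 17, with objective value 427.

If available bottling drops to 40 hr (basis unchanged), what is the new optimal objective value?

At the optimum: fermentation uses 89 of 99 (slack = 10); hops uses 99 of 122 (slack = 23); malt uses 58 of 58 (binding); bottling uses 41 of 41 (binding).
Slack constraints have shadow price 0 (complementary slackness).
Dual feasibility on the basic columns requires 1·y_malt + 1·y_bottling = 10, 3·y_malt + 2·y_bottling = 21.
→ y_malt = 1 and y_bottling = 9.
Δz = y_bottling·Δb = 9 × (-1) = -9, so new z* = 427 − 9 = 418.

418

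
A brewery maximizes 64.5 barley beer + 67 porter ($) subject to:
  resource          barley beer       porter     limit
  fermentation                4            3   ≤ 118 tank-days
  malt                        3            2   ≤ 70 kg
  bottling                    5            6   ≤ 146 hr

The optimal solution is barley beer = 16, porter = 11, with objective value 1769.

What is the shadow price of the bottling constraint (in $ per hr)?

9

At the optimum: fermentation uses 97 of 118 (slack = 21); malt uses 70 of 70 (binding); bottling uses 146 of 146 (binding).
By complementary slackness, y = 0 for the non-binding constraint.
The binding rows give the dual system: 3·y_malt + 5·y_bottling = 64.5 and 2·y_malt + 6·y_bottling = 67.
Solving: y_malt = 6.5, y_bottling = 9.
Shadow price of bottling = 9.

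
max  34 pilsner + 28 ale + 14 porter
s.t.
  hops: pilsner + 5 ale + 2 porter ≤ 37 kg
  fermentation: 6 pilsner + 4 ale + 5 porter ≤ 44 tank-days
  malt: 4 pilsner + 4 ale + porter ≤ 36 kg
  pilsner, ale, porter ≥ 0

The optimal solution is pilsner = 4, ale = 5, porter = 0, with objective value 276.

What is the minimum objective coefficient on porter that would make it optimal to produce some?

At the optimum: hops uses 29 of 37 (slack = 8); fermentation uses 44 of 44 (binding); malt uses 36 of 36 (binding).
Slack constraints have shadow price 0 (complementary slackness).
The binding rows give the dual system: 6·y_fermentation + 4·y_malt = 34 and 4·y_fermentation + 4·y_malt = 28.
Solving: y_fermentation = 3, y_malt = 4.
porter enters the basis when its profit ≥ yᵀa₃ = 3·5 + 4·1 = 19.

19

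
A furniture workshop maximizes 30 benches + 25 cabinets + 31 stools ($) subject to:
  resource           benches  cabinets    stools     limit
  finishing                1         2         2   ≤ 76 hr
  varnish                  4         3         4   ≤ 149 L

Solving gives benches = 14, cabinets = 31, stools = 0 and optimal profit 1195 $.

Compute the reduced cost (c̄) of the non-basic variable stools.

Check each constraint at x*: finishing 76/76 (tight); varnish 149/149 (tight).
The binding rows give the dual system: 1·y_finishing + 4·y_varnish = 30 and 2·y_finishing + 3·y_varnish = 25.
Solving: y_finishing = 2, y_varnish = 7.
Reduced cost of stools: c₃ − yᵀa₃ = 31 − (2·2 + 7·4) = 31 − 32 = -1.

-1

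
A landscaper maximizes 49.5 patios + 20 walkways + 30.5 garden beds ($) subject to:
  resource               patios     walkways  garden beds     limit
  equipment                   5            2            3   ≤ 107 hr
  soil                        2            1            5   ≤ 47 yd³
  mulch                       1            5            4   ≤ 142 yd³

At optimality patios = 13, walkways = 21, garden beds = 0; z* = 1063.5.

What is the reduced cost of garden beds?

At the optimum: equipment uses 107 of 107 (binding); soil uses 47 of 47 (binding); mulch uses 118 of 142 (slack = 24).
Since mulch is not tight, its dual is 0.
Dual feasibility on the basic columns requires 5·y_equipment + 2·y_soil = 49.5, 2·y_equipment + 1·y_soil = 20.
→ y_equipment = 9.5 and y_soil = 1.
Reduced cost of garden beds: c₃ − yᵀa₃ = 30.5 − (9.5·3 + 1·5) = 30.5 − 33.5 = -3.

-3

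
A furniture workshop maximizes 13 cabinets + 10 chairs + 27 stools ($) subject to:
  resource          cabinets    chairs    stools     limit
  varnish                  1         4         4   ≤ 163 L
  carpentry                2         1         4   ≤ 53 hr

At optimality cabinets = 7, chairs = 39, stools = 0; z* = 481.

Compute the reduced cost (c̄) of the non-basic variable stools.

At the optimum: varnish uses 163 of 163 (binding); carpentry uses 53 of 53 (binding).
The binding rows give the dual system: 1·y_varnish + 2·y_carpentry = 13 and 4·y_varnish + 1·y_carpentry = 10.
→ y_varnish = 1 and y_carpentry = 6.
Reduced cost of stools: c₃ − yᵀa₃ = 27 − (1·4 + 6·4) = 27 − 28 = -1.

-1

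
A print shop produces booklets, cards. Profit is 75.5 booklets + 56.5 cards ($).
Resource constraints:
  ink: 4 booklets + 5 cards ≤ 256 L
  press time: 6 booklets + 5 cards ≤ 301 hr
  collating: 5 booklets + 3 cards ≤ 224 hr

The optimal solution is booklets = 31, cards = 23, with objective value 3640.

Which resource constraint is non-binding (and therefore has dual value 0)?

ink

ink: 239/256 (slack 17)
press time: 301/301 (binding)
collating: 224/224 (binding)
By complementary slackness, a constraint with positive slack has shadow price 0 → ink.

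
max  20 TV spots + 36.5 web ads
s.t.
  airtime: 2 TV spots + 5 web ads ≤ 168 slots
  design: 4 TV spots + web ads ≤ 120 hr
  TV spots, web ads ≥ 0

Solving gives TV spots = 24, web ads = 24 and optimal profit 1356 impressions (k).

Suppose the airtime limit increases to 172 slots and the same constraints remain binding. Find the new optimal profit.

At the optimum: airtime uses 168 of 168 (binding); design uses 120 of 120 (binding).
The binding rows give the dual system: 2·y_airtime + 4·y_design = 20 and 5·y_airtime + 1·y_design = 36.5.
This yields shadow prices y_airtime = 7, y_design = 1.5.
Δz = y_airtime·Δb = 7 × (4) = 28, so new z* = 1356 + 28 = 1384.

1384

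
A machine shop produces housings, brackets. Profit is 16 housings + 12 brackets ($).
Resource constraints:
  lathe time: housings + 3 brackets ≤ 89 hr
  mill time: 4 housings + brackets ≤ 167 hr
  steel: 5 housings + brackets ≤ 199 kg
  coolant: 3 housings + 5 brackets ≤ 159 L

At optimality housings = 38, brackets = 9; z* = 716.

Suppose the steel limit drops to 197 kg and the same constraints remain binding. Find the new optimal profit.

Check each constraint at x*: lathe time 65/89 (slack 24); mill time 161/167 (slack 6); steel 199/199 (tight); coolant 159/159 (tight).
Since lathe time, mill time are not tight, their duals are 0.
From A_Bᵀ y = c: 5·y_steel + 3·y_coolant = 16; 1·y_steel + 5·y_coolant = 12.
Solving: y_steel = 2, y_coolant = 2.
Δz = y_steel·Δb = 2 × (-2) = -4, so new z* = 716 − 4 = 712.

712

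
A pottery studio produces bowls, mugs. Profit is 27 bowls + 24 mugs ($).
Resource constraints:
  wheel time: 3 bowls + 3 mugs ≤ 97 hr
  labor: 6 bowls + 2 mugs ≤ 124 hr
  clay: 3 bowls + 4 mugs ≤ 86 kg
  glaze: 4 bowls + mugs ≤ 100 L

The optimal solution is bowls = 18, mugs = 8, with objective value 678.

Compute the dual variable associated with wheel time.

0

Binding: labor and clay. Non-binding: wheel time (19 unused), glaze (20 unused).
By complementary slackness, y = 0 for the non-binding constraints.
Dual feasibility on the basic columns requires 6·y_labor + 3·y_clay = 27, 2·y_labor + 4·y_clay = 24.
→ y_labor = 2 and y_clay = 5.
Shadow price of wheel time = 0.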